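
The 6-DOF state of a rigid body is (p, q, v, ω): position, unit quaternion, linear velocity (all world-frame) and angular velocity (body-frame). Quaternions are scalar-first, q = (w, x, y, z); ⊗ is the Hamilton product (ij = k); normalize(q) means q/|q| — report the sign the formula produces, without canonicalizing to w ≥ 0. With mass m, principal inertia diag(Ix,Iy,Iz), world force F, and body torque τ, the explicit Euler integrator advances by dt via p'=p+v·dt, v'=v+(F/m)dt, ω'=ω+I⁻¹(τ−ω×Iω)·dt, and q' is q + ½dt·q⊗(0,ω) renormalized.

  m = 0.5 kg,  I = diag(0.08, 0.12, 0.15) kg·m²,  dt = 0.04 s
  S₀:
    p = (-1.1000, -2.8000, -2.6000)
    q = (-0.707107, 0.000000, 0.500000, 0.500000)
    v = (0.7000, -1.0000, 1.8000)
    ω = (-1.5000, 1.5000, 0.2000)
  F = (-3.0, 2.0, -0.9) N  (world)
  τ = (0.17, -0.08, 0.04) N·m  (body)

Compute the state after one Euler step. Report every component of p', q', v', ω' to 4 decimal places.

a = (-6.0000, 4.0000, -1.8000)
p' = p + v·dt = (-1.0720, -2.8400, -2.5280)
v + (F/m)dt = (0.4600, -0.8400, 1.7280)
gyro term ω×Iω = (0.0090, 0.0210, -0.0900)
angular accel α = (2.0125, -0.8417, 0.8667)
ω' = ω + α·dt = (-1.4195, 1.4663, 0.2347)
q⊗(0,ω) = (-0.8500000, 0.4106605, -1.8106605, 0.6085786)
updated quaternion q' = (-0.7235, 0.0082, 0.4634, 0.5117)

p' = (-1.0720, -2.8400, -2.5280)
q' = (-0.7235, 0.0082, 0.4634, 0.5117)
v' = (0.4600, -0.8400, 1.7280)
ω' = (-1.4195, 1.4663, 0.2347)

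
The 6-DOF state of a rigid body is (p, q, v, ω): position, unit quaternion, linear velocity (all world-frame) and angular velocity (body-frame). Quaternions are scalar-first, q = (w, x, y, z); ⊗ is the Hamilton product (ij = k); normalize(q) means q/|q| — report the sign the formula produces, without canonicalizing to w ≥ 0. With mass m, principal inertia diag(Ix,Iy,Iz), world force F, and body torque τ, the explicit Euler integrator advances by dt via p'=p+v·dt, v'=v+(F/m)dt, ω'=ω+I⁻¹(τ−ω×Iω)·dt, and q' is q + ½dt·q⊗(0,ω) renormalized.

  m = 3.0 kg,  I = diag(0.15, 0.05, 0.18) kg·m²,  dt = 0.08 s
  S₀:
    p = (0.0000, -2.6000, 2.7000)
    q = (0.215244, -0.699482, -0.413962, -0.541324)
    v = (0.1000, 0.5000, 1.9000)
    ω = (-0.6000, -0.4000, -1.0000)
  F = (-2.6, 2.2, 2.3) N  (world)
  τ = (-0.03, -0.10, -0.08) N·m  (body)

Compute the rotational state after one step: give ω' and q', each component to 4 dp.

precession coupling ω×(Iω) = (0.0520, -0.0180, -0.0240)
(τ − ω×Iω)/I = (-0.5467, -1.6400, -0.3111)
new body rate ω' = (-0.6437, -0.5312, -1.0249)
Hamilton product q⊗(0,ω) = (-1.1265980, 0.0682860, -0.4607852, -0.1838284)
q + ½dt·q⊗(0,ω), renormalized = (0.1700, -0.6959, -0.4319, -0.5480)

ω' = (-0.6437, -0.5312, -1.0249)
q' = (0.1700, -0.6959, -0.4319, -0.5480)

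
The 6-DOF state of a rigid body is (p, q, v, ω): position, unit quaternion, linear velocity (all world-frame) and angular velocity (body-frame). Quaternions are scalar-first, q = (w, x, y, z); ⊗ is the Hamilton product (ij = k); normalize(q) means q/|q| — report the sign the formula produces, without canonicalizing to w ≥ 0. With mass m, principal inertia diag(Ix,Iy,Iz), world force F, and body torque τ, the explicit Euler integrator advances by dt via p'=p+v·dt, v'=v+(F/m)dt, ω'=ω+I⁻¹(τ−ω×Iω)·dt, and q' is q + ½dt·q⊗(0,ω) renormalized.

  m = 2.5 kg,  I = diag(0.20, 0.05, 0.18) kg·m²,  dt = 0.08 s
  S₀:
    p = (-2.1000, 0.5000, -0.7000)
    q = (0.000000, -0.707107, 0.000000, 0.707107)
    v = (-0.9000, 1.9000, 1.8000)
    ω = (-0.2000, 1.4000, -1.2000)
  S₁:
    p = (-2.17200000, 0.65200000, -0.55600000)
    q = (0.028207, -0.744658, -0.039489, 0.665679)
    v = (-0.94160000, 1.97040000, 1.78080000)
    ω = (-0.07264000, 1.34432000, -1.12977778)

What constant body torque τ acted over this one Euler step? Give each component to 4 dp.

Δω = ω₁−ω₀ = (0.12736000, -0.05568000, 0.07022222)
I·α + gyro = (0.1000, -0.0300, 0.2000)

τ = (0.1000, -0.0300, 0.2000)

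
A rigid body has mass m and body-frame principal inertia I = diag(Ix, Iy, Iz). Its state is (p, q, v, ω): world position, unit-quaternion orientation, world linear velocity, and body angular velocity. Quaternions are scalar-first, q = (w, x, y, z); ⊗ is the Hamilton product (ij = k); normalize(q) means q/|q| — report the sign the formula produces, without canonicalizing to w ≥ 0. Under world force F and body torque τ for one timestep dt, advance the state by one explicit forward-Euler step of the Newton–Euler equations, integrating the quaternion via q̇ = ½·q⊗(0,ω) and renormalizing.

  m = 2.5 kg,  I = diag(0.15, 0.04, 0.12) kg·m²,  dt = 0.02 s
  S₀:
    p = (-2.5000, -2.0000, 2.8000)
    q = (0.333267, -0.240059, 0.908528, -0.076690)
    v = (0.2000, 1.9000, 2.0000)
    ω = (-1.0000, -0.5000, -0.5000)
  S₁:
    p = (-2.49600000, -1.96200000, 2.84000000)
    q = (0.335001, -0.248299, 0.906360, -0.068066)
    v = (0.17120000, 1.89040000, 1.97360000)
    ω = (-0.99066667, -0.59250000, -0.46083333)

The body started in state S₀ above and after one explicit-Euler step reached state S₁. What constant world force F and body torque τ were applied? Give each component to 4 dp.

F = (-3.6000, -1.2000, -3.3000)
τ = (0.0900, -0.1700, 0.1800)

Δω = ω₁−ω₀ = (0.00933333, -0.09250000, 0.03916667)
ω₀×(Iω₀) = (0.0200, 0.0150, -0.0550)
applied torque τ = (0.0900, -0.1700, 0.1800)
velocity change Δv = (-0.02880000, -0.00960000, -0.02640000)
F = m·Δv/dt = (-3.6000, -1.2000, -3.3000)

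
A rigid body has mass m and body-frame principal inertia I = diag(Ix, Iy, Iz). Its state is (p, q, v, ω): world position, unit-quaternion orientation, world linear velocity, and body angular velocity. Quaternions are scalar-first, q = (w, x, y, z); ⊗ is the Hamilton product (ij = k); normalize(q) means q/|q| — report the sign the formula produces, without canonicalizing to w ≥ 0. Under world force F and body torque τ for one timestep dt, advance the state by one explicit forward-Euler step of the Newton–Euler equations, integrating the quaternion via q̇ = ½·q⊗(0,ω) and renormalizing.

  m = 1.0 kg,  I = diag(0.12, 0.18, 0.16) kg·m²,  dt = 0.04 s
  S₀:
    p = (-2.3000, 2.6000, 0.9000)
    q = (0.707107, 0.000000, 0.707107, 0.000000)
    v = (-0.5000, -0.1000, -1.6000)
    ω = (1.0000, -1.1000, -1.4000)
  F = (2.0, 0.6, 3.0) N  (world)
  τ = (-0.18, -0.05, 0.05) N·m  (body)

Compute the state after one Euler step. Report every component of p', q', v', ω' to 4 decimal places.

p' = (-2.3200, 2.5960, 0.8360)
q' = (0.7221, -0.0057, 0.6910, -0.0339)
v' = (-0.4200, -0.0760, -1.4800)
ω' = (0.9503, -1.1236, -1.3710)

a = F/m = (2.0000, 0.6000, 3.0000)
new position p' = (-2.3200, 2.5960, 0.8360)
v + (F/m)dt = (-0.4200, -0.0760, -1.4800)
ω×(Iω) gyroscopic = (-0.0308, 0.0560, -0.0660)
angular accel α = (-1.2433, -0.5889, 0.7250)
ω + α·dt = (0.9503, -1.1236, -1.3710)
Hamilton product q⊗(0,ω) = (0.7778177, -0.2828428, -0.7778177, -1.6970568)
q' = normalize(q + ½dt·q⊗(0,ω)) = (0.7221, -0.0057, 0.6910, -0.0339)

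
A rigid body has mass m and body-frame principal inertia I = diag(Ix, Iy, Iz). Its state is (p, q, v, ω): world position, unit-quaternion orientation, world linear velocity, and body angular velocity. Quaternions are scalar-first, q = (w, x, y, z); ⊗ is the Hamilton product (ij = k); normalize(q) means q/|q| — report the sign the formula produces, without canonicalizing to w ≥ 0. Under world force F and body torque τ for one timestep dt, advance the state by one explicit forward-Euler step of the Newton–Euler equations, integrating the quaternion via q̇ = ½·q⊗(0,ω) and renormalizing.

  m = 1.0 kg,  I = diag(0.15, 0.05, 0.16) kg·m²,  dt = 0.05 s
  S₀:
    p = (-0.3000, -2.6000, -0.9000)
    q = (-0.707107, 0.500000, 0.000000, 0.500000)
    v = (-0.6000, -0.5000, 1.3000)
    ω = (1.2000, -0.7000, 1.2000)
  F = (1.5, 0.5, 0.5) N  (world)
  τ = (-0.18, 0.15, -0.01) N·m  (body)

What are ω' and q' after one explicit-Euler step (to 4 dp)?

(τ − ω×Iω)/I = (-0.5840, 3.2880, -0.5875)
ω' = ω + α·dt = (1.1708, -0.5356, 1.1706)
q⊗(0,ω) = (-1.2000000, -0.4985284, 0.4949749, -1.1985284)
updated quaternion q' = (-0.7363, 0.4870, 0.0124, 0.4695)

ω' = (1.1708, -0.5356, 1.1706)
q' = (-0.7363, 0.4870, 0.0124, 0.4695)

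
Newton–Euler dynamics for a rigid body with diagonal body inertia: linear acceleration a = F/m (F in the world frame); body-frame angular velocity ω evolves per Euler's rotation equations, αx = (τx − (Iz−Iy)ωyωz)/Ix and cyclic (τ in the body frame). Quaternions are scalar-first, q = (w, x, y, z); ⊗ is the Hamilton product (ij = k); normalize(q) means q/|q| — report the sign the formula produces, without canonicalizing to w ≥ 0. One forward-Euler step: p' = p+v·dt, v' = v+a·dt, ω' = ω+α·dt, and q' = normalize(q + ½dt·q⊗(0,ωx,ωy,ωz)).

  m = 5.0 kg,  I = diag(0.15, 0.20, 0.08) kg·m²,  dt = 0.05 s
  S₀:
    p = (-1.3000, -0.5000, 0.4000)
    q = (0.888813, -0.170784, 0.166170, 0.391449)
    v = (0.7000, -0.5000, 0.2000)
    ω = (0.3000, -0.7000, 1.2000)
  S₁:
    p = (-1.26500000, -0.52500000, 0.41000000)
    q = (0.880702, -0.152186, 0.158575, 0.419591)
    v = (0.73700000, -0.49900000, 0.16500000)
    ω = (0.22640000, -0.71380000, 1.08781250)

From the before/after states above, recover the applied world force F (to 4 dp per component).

v₁ − v₀ = (0.03700000, 0.00100000, -0.03500000)
F = m·Δv/dt = (3.7000, 0.1000, -3.5000)

F = (3.7000, 0.1000, -3.5000)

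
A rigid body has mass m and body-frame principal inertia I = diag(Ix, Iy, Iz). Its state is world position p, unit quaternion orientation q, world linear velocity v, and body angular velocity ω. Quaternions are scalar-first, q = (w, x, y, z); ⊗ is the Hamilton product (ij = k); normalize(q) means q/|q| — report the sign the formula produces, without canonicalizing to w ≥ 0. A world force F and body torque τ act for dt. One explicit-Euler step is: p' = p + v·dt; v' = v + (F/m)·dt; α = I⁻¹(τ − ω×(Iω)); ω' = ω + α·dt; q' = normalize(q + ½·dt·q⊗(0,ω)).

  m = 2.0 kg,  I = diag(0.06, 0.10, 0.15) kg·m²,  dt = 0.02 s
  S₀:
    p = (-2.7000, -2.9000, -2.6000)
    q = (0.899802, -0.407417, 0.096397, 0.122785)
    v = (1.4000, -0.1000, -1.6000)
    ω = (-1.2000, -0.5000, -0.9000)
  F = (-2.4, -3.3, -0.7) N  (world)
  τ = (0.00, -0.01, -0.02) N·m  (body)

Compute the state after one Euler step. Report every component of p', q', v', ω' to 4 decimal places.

ω×(Iω) gyroscopic = (0.0225, -0.0972, 0.0240)
angular accel α = (-0.3750, 0.8720, -0.2933)
ω' = ω + α·dt = (-1.2075, -0.4826, -0.9059)
Hamilton product q⊗(0,ω) = (-0.3301954, -1.1051272, -0.9639183, -0.4904369)
q + ½dt·q⊗(0,ω), renormalized = (0.8964, -0.4184, 0.0867, 0.1179)
a = (-1.2000, -1.6500, -0.3500)
p' = p + v·dt = (-2.6720, -2.9020, -2.6320)
new velocity v' = (1.3760, -0.1330, -1.6070)

p' = (-2.6720, -2.9020, -2.6320)
q' = (0.8964, -0.4184, 0.0867, 0.1179)
v' = (1.3760, -0.1330, -1.6070)
ω' = (-1.2075, -0.4826, -0.9059)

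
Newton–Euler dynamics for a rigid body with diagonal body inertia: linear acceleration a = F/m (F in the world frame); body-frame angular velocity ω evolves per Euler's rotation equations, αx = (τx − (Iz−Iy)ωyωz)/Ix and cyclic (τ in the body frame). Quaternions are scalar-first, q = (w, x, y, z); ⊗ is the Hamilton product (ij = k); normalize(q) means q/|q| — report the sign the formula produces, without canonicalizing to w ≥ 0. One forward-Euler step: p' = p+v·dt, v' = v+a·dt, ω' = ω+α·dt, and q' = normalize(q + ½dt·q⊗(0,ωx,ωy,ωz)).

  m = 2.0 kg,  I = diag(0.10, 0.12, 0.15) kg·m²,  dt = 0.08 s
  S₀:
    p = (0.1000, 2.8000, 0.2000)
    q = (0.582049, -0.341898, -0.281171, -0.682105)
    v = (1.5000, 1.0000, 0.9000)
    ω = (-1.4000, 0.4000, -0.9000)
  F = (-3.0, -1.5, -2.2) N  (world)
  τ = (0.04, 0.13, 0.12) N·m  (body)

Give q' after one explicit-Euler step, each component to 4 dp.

Hamilton product q⊗(0,ω) = (-0.9800833, -0.2889727, 0.8800584, -1.0542427)
q + ½dt·q⊗(0,ω), renormalized = (0.5416, -0.3526, -0.2454, -0.7226)

q' = (0.5416, -0.3526, -0.2454, -0.7226)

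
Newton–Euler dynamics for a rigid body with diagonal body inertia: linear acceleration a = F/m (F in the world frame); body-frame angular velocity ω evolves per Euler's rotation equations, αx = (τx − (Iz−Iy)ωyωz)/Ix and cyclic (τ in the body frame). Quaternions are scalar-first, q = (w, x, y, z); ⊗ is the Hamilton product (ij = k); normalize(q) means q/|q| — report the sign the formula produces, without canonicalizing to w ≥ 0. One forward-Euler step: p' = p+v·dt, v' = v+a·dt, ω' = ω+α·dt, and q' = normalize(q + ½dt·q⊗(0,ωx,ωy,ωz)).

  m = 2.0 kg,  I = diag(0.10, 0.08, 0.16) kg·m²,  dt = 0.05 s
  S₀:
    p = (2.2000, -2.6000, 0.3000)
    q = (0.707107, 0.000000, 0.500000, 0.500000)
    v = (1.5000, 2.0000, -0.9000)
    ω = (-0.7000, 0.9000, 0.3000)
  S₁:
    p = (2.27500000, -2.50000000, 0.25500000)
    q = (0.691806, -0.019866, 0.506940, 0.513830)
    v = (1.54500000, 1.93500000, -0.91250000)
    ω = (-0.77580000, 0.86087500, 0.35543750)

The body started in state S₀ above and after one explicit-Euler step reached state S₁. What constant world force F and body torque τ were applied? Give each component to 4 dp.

F = (1.8000, -2.6000, -0.5000)
τ = (-0.1300, -0.0500, 0.1900)

v₁ − v₀ = (0.04500000, -0.06500000, -0.01250000)
applied force F = (1.8000, -2.6000, -0.5000)
rate change Δω = (-0.07580000, -0.03912500, 0.05543750)
τ = I·(Δω/dt) + ω₀×(Iω₀) = (-0.1300, -0.0500, 0.1900)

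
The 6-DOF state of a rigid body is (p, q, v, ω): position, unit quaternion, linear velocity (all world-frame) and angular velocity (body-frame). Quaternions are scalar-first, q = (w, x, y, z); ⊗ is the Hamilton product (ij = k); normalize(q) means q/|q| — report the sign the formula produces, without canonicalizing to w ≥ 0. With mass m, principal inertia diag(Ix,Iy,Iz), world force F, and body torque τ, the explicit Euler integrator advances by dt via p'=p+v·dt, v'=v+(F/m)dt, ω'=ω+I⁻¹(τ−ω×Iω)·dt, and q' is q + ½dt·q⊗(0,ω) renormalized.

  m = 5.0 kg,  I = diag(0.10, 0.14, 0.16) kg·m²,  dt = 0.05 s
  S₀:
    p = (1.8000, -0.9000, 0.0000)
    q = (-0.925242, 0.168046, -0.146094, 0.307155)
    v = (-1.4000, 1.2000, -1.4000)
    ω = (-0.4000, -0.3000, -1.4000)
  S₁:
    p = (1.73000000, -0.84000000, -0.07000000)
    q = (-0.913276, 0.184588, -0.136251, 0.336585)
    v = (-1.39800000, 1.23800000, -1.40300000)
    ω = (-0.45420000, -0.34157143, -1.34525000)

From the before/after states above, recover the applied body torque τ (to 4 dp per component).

τ = (-0.1000, -0.1500, 0.1800)

Δω = ω₁−ω₀ = (-0.05420000, -0.04157143, 0.05475000)
ω₀×(Iω₀) = (0.0084, -0.0336, 0.0048)
I·α + gyro = (-0.1000, -0.1500, 0.1800)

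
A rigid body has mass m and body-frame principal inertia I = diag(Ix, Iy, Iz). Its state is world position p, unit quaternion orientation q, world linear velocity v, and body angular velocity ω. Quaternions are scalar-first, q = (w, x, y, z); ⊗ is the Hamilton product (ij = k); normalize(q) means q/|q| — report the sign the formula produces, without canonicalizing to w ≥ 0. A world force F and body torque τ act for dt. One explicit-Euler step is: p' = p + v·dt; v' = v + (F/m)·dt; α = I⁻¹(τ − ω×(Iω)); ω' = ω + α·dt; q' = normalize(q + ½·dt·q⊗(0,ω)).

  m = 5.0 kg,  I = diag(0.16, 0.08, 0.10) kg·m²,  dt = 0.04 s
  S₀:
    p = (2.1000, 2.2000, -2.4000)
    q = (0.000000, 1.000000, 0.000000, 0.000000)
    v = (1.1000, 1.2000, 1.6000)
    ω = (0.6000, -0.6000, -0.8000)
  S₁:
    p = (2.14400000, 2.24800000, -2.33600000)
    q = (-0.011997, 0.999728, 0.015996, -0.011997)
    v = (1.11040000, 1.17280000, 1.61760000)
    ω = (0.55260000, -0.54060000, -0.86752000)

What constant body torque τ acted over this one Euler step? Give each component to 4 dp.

rate change Δω = (-0.04740000, 0.05940000, -0.06752000)
τ = I·(Δω/dt) + ω₀×(Iω₀) = (-0.1800, 0.0900, -0.1400)

τ = (-0.1800, 0.0900, -0.1400)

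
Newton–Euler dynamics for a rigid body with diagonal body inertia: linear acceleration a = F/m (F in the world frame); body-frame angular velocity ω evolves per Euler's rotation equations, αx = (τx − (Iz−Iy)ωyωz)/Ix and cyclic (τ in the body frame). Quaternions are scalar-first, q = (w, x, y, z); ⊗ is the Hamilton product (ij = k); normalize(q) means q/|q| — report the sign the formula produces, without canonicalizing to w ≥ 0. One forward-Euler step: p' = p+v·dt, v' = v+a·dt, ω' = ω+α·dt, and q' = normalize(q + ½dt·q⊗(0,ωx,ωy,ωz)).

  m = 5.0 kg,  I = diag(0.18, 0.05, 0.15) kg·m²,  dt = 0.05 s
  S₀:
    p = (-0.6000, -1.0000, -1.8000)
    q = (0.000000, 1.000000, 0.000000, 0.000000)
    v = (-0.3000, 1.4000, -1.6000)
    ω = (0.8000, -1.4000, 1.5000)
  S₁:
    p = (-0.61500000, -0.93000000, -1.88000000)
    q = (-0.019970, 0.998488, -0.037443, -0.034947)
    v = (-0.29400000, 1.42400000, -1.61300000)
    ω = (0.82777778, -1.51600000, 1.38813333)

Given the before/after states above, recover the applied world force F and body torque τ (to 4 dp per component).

rate change Δω = (0.02777778, -0.11600000, -0.11186667)
applied torque τ = (-0.1100, -0.0800, -0.1900)
v₁ − v₀ = (0.00600000, 0.02400000, -0.01300000)
m·(v₁−v₀)/dt = (0.6000, 2.4000, -1.3000)

F = (0.6000, 2.4000, -1.3000)
τ = (-0.1100, -0.0800, -0.1900)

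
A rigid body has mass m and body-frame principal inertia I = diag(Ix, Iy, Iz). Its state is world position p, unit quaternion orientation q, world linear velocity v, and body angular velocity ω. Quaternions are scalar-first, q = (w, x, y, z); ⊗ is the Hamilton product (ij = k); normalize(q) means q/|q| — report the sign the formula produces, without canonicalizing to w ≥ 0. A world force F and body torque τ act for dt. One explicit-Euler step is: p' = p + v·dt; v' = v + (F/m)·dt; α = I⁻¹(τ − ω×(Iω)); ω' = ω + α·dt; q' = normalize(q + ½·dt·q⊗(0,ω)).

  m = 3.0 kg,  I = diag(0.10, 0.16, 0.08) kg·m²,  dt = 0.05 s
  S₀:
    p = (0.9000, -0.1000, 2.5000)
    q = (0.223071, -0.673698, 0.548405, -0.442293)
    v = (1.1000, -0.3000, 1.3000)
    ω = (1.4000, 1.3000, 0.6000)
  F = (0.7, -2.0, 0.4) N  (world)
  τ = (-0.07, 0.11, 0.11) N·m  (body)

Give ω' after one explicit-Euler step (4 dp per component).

ω×(Iω) gyroscopic = (-0.0624, 0.0168, 0.1092)
α = I⁻¹(τ − ω×Iω) = (-0.0760, 0.5825, 0.0100)
new body rate ω' = (1.3962, 1.3291, 0.6005)

ω' = (1.3962, 1.3291, 0.6005)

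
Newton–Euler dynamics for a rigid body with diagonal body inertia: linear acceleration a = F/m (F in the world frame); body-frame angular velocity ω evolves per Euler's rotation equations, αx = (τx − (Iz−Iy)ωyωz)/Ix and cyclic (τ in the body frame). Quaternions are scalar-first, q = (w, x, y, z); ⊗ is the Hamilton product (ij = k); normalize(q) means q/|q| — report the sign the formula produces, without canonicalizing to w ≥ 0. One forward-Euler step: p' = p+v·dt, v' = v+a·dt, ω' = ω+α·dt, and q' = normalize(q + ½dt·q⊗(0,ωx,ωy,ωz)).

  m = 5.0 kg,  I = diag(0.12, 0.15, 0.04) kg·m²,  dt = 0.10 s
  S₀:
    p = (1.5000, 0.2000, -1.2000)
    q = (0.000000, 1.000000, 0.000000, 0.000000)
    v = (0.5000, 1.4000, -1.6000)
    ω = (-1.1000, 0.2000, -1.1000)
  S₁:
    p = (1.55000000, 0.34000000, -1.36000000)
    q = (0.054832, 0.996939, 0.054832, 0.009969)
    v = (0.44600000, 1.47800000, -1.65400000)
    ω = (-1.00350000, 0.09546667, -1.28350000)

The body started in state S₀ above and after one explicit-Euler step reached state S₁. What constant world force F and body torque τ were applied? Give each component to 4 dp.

ω₁ − ω₀ = (0.09650000, -0.10453333, -0.18350000)
I·α + gyro = (0.1400, -0.0600, -0.0800)
velocity change Δv = (-0.05400000, 0.07800000, -0.05400000)
applied force F = (-2.7000, 3.9000, -2.7000)

F = (-2.7000, 3.9000, -2.7000)
τ = (0.1400, -0.0600, -0.0800)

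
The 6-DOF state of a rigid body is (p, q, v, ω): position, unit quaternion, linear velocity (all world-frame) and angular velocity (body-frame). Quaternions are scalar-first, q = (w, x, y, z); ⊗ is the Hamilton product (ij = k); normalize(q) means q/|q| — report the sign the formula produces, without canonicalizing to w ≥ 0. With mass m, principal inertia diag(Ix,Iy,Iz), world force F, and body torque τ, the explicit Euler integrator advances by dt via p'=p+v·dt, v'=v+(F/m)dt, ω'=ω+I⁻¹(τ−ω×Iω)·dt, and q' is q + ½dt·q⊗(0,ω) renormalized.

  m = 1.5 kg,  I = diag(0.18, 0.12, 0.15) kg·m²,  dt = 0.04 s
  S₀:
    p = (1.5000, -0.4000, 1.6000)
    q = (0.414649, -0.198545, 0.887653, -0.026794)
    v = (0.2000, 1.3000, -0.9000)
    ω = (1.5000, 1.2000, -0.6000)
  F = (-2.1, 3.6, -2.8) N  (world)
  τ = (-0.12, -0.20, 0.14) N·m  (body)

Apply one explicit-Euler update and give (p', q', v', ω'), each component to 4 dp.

angular accel α = (-0.5467, -1.4417, 1.6533)
ω' = ω + α·dt = (1.4781, 1.1423, -0.5339)
2q̇ = q⊗(0,ω) = (-0.7834425, 0.1215345, 0.3382608, -1.8185229)
q + ½dt·q⊗(0,ω), renormalized = (0.3987, -0.1960, 0.8937, -0.0631)
p' = p + v·dt = (1.5080, -0.3480, 1.5640)
v' = v + a·dt = (0.1440, 1.3960, -0.9747)

p' = (1.5080, -0.3480, 1.5640)
q' = (0.3987, -0.1960, 0.8937, -0.0631)
v' = (0.1440, 1.3960, -0.9747)
ω' = (1.4781, 1.1423, -0.5339)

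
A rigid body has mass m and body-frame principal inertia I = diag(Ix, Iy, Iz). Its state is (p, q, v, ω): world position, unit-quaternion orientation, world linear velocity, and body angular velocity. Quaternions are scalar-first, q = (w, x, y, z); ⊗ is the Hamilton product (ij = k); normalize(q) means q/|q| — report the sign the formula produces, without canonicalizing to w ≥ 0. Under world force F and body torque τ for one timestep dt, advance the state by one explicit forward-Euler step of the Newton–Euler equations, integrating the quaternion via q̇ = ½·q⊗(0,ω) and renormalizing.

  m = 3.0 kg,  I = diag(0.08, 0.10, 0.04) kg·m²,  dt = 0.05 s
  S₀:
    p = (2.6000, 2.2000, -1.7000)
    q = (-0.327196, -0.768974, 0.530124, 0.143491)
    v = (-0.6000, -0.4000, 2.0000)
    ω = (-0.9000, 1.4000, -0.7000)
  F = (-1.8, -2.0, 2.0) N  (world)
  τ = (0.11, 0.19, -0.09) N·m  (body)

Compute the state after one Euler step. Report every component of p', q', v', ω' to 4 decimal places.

α = I⁻¹(τ − ω×Iω) = (0.6400, 1.6480, -1.6200)
ω + α·dt = (-0.8680, 1.4824, -0.7810)
Hamilton product q⊗(0,ω) = (-1.3338065, -0.2774978, -1.1254981, -0.3704148)
updated quaternion q' = (-0.3602, -0.7751, 0.5015, 0.1341)
a = F/m = (-0.6000, -0.6667, 0.6667)
p' = p + v·dt = (2.5700, 2.1800, -1.6000)
new velocity v' = (-0.6300, -0.4333, 2.0333)

p' = (2.5700, 2.1800, -1.6000)
q' = (-0.3602, -0.7751, 0.5015, 0.1341)
v' = (-0.6300, -0.4333, 2.0333)
ω' = (-0.8680, 1.4824, -0.7810)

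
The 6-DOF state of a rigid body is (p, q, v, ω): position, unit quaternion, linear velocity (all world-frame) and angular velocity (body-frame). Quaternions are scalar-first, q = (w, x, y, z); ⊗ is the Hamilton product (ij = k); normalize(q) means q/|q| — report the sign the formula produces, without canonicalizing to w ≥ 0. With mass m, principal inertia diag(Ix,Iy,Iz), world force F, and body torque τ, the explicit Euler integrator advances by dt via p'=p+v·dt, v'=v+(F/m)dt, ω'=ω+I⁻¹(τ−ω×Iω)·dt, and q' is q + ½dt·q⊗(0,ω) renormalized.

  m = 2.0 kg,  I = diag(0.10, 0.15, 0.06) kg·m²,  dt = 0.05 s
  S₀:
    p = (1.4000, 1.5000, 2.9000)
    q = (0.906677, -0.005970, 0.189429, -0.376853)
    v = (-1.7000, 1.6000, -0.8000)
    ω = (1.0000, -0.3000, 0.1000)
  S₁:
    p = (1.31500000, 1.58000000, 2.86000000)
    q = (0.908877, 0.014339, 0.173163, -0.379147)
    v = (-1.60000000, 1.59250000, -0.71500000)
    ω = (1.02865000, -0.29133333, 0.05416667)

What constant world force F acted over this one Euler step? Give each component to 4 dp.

F = (4.0000, -0.3000, 3.4000)

Δv = v₁−v₀ = (0.10000000, -0.00750000, 0.08500000)
F = m·Δv/dt = (4.0000, -0.3000, 3.4000)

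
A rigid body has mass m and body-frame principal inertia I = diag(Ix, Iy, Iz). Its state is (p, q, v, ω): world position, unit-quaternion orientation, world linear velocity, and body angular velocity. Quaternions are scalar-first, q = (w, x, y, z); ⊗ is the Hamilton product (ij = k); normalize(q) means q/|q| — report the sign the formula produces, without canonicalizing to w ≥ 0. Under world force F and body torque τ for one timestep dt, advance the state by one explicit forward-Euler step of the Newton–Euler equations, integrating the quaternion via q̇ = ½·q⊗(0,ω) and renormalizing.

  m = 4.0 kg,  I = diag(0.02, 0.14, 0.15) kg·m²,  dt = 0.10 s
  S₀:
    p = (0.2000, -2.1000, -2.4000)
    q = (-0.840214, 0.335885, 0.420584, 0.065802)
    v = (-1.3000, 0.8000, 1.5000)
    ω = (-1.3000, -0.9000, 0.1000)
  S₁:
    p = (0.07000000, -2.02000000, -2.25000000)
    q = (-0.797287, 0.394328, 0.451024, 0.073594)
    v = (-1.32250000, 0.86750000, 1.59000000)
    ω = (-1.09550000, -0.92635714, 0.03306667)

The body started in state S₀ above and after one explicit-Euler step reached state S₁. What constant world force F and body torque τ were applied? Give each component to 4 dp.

F = (-0.9000, 2.7000, 3.6000)
τ = (0.0400, -0.0200, 0.0400)

ω₁ − ω₀ = (0.20450000, -0.02635714, -0.06693333)
precession coupling = (-0.0009, 0.0169, 0.1404)
applied torque τ = (0.0400, -0.0200, 0.0400)
velocity change Δv = (-0.02250000, 0.06750000, 0.09000000)
m·(v₁−v₀)/dt = (-0.9000, 2.7000, 3.6000)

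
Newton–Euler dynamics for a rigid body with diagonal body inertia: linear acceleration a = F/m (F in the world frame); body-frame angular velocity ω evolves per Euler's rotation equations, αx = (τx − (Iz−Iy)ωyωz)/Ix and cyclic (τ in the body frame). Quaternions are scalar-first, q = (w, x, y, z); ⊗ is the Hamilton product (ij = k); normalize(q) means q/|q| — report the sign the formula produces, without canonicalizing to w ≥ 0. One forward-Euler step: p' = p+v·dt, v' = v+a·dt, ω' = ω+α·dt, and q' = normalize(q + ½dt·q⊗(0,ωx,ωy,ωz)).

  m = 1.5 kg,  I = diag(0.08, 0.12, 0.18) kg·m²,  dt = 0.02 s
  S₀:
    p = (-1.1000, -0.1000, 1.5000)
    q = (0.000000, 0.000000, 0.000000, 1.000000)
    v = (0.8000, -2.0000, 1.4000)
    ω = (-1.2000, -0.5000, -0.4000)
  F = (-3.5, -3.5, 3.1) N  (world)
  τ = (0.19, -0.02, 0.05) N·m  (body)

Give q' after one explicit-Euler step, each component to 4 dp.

q' = (0.0040, 0.0050, -0.0120, 0.9999)

q⊗(0,ω) = (0.4000000, 0.5000000, -1.2000000, 0.0000000)
updated quaternion q' = (0.0040, 0.0050, -0.0120, 0.9999)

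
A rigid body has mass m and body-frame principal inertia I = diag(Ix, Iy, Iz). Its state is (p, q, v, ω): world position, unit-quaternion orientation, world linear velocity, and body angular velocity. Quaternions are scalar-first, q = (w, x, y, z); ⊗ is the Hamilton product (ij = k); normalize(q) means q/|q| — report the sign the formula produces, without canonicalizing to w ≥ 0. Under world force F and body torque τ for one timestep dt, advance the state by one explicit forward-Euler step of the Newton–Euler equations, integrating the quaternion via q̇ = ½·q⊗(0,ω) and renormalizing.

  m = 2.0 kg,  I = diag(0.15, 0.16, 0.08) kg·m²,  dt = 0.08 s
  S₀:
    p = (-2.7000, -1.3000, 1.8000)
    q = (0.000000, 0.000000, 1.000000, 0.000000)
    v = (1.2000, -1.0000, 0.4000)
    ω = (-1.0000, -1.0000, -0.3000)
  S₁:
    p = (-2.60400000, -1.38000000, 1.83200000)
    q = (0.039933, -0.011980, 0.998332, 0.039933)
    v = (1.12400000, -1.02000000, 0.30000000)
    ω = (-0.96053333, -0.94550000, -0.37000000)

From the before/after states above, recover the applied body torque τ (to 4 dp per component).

Δω = ω₁−ω₀ = (0.03946667, 0.05450000, -0.07000000)
applied torque τ = (0.0500, 0.1300, -0.0600)

τ = (0.0500, 0.1300, -0.0600)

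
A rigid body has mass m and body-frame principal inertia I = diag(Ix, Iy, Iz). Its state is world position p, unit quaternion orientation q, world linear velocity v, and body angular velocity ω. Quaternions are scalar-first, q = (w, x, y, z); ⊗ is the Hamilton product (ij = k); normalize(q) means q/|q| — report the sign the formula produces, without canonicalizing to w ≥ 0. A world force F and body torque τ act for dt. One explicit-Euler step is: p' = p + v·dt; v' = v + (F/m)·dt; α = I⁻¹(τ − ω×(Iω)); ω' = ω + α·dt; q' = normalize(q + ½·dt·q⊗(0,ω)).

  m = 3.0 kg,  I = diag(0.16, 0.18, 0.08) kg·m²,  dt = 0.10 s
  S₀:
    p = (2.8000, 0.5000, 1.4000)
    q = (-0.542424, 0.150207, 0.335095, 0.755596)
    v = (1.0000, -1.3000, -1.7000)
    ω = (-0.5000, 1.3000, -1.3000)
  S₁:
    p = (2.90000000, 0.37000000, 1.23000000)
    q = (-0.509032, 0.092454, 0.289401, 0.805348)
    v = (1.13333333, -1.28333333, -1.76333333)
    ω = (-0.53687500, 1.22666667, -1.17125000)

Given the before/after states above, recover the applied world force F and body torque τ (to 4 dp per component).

velocity change Δv = (0.13333333, 0.01666667, -0.06333333)
F = m·Δv/dt = (4.0000, 0.5000, -1.9000)
ω₁ − ω₀ = (-0.03687500, -0.07333333, 0.12875000)
τ = I·(Δω/dt) + ω₀×(Iω₀) = (0.1100, -0.0800, 0.0900)

F = (4.0000, 0.5000, -1.9000)
τ = (0.1100, -0.0800, 0.0900)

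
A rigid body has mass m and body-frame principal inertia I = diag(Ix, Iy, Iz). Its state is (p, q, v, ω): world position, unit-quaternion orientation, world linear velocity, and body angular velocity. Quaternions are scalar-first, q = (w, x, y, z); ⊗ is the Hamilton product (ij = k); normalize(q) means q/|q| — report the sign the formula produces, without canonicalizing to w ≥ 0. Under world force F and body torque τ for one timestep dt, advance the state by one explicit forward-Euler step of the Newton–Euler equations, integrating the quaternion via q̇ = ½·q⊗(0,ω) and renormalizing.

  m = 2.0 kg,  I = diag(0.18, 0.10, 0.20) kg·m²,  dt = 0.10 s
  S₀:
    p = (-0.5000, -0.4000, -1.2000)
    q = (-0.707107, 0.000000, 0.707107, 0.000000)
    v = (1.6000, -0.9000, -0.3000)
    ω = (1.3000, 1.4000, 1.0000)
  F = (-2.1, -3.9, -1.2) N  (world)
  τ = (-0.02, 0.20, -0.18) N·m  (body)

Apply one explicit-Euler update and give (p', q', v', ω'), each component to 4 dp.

a = F/m = (-1.0500, -1.9500, -0.6000)
new position p' = (-0.3400, -0.4900, -1.2300)
v' = v + a·dt = (1.4950, -1.0950, -0.3600)
α = I⁻¹(τ − ω×Iω) = (-0.8889, 2.2600, -0.1720)
ω + α·dt = (1.2111, 1.6260, 0.9828)
Hamilton product q⊗(0,ω) = (-0.9899498, -0.2121321, -0.9899498, -1.6263461)
q + ½dt·q⊗(0,ω), renormalized = (-0.7522, -0.0105, 0.6538, -0.0808)

p' = (-0.3400, -0.4900, -1.2300)
q' = (-0.7522, -0.0105, 0.6538, -0.0808)
v' = (1.4950, -1.0950, -0.3600)
ω' = (1.2111, 1.6260, 0.9828)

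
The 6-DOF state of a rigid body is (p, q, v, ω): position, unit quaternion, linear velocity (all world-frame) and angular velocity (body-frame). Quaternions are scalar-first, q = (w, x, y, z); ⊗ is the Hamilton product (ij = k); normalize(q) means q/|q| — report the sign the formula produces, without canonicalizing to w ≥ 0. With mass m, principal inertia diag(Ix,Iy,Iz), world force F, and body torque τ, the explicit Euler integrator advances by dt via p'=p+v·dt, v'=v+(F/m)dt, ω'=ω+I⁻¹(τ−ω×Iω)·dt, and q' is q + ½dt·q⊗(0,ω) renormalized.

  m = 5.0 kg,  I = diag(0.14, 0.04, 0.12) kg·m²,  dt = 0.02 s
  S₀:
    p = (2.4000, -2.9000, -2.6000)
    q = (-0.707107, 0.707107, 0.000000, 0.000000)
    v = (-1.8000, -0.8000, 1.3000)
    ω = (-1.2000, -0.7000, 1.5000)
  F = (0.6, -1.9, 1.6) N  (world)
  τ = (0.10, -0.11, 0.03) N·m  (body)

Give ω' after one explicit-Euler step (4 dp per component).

ω' = (-1.1737, -0.7370, 1.5190)

precession coupling ω×(Iω) = (-0.0840, -0.0360, -0.0840)
(τ − ω×Iω)/I = (1.3143, -1.8500, 0.9500)
ω' = ω + α·dt = (-1.1737, -0.7370, 1.5190)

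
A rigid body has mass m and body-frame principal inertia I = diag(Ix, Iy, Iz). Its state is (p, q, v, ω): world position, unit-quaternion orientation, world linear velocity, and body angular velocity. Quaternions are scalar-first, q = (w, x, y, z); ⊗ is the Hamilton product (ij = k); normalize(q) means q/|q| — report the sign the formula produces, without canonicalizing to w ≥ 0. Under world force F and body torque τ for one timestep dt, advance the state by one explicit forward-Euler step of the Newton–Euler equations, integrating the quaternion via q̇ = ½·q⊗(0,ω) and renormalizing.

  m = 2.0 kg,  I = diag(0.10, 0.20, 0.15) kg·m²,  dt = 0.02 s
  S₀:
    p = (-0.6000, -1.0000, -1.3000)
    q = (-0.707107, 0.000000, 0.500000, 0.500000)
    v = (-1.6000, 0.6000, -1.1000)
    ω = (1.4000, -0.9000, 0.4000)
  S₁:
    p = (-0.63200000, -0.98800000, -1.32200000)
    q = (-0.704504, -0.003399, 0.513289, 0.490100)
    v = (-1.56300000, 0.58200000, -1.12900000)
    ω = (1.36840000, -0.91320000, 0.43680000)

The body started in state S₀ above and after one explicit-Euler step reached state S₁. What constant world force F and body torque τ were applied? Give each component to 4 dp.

F = (3.7000, -1.8000, -2.9000)
τ = (-0.1400, -0.1600, 0.1500)

ω₁ − ω₀ = (-0.03160000, -0.01320000, 0.03680000)
I·α + gyro = (-0.1400, -0.1600, 0.1500)
Δv = v₁−v₀ = (0.03700000, -0.01800000, -0.02900000)
m·(v₁−v₀)/dt = (3.7000, -1.8000, -2.9000)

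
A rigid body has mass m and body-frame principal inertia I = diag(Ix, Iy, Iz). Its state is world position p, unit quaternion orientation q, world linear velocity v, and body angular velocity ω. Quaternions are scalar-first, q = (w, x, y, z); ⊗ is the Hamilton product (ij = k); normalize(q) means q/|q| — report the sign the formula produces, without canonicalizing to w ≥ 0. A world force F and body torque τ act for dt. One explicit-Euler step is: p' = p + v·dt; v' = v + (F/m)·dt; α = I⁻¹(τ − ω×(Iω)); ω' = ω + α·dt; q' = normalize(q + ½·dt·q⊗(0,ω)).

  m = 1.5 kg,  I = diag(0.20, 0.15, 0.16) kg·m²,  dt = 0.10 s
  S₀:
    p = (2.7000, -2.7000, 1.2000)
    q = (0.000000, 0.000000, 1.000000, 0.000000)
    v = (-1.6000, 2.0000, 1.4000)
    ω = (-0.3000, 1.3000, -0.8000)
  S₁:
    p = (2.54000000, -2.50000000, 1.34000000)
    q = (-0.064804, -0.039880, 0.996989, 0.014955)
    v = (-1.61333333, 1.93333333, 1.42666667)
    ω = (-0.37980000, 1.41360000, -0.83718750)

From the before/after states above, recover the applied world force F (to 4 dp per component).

Δv = v₁−v₀ = (-0.01333333, -0.06666667, 0.02666667)
applied force F = (-0.2000, -1.0000, 0.4000)

F = (-0.2000, -1.0000, 0.4000)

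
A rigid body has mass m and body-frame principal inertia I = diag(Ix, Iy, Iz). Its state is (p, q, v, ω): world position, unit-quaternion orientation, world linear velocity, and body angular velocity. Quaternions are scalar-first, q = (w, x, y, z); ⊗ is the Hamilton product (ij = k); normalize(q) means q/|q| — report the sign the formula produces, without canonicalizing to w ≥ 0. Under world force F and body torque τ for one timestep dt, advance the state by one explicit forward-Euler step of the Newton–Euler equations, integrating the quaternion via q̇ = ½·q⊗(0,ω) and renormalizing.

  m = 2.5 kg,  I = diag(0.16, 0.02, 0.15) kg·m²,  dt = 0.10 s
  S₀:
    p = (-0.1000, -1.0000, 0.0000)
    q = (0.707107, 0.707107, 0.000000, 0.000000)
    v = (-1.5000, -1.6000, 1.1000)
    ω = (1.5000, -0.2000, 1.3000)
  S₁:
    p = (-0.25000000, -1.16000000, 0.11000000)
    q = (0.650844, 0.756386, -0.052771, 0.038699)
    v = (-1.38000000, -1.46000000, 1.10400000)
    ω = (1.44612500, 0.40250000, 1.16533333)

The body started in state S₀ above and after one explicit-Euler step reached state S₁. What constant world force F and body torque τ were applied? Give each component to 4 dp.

F = (3.0000, 3.5000, 0.1000)
τ = (-0.1200, 0.1400, -0.1600)

velocity change Δv = (0.12000000, 0.14000000, 0.00400000)
m·(v₁−v₀)/dt = (3.0000, 3.5000, 0.1000)
ω₁ − ω₀ = (-0.05387500, 0.60250000, -0.13466667)
applied torque τ = (-0.1200, 0.1400, -0.1600)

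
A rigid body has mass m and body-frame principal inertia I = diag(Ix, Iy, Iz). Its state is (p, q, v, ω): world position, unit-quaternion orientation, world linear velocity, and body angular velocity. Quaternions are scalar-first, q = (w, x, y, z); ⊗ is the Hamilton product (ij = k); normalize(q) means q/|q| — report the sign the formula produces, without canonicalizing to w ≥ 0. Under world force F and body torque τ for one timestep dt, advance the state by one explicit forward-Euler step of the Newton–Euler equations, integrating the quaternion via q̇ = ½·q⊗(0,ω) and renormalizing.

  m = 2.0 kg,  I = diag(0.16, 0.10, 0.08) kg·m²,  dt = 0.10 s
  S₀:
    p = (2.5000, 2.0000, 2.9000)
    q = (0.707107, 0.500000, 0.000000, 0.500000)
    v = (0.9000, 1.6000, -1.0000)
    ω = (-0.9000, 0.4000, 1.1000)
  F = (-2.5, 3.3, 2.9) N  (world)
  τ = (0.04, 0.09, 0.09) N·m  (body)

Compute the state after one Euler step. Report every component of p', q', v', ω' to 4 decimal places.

p' = (2.5900, 2.1600, 2.8000)
q' = (0.7002, 0.4569, -0.0358, 0.5474)
v' = (0.7750, 1.7650, -0.8550)
ω' = (-0.8695, 0.5692, 1.1855)

a = (-1.2500, 1.6500, 1.4500)
new position p' = (2.5900, 2.1600, 2.8000)
v' = v + a·dt = (0.7750, 1.7650, -0.8550)
gyro term ω×Iω = (-0.0088, -0.0792, 0.0216)
angular accel α = (0.3050, 1.6920, 0.8550)
ω + α·dt = (-0.8695, 0.5692, 1.1855)
2q̇ = q⊗(0,ω) = (-0.1000000, -0.8363963, -0.7171572, 0.9778177)
updated quaternion q' = (0.7002, 0.4569, -0.0358, 0.5474)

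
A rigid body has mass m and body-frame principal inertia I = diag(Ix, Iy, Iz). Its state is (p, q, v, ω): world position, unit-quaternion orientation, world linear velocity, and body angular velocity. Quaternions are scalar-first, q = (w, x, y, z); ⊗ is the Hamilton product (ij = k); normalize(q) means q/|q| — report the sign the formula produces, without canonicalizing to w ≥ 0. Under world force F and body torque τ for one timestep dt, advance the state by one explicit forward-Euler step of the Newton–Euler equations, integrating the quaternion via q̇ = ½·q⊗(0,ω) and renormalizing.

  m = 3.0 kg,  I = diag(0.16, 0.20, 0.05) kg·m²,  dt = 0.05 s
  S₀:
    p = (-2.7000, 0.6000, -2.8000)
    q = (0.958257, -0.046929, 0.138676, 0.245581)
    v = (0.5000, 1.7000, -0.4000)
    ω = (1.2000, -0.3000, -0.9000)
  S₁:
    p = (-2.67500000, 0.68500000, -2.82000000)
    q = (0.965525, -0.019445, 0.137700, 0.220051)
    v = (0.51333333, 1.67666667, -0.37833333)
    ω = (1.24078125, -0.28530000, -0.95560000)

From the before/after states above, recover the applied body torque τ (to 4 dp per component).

τ = (0.0900, -0.0600, -0.0700)

Δω = ω₁−ω₀ = (0.04078125, 0.01470000, -0.05560000)
applied torque τ = (0.0900, -0.0600, -0.0700)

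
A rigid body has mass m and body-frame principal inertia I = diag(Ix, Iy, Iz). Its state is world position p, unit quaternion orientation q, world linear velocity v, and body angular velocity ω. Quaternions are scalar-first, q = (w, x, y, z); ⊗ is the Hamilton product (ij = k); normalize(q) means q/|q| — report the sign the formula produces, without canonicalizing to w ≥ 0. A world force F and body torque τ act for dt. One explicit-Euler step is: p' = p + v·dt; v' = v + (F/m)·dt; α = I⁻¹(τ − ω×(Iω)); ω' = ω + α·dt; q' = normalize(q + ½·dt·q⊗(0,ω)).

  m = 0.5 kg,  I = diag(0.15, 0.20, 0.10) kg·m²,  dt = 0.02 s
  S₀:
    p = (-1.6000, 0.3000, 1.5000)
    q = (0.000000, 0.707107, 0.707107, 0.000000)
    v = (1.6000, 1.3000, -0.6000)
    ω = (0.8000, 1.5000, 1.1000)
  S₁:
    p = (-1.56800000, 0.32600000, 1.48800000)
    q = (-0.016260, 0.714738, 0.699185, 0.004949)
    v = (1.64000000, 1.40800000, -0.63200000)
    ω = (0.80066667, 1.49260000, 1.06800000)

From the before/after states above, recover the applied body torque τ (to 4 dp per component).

rate change Δω = (0.00066667, -0.00740000, -0.03200000)
applied torque τ = (-0.1600, -0.0300, -0.1000)

τ = (-0.1600, -0.0300, -0.1000)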